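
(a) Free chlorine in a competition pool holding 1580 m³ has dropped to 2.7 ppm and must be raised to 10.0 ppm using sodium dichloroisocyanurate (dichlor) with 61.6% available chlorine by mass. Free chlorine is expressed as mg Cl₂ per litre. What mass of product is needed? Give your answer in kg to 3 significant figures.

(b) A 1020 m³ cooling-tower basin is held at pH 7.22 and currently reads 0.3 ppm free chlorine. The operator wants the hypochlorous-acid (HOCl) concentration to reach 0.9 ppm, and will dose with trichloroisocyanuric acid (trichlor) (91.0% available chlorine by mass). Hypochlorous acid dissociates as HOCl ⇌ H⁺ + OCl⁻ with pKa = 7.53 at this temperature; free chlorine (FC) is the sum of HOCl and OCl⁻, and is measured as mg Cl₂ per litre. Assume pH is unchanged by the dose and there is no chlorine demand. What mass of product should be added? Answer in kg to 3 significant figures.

(a) 18.7 kg; (b) 1.17 kg

(a) Volume: 1580 m³ = 1,580,000 L.
(a) Chlorine deficit: 10.0 − 2.7 = 7.3 ppm = 7.3 mg/L as Cl₂.
(a) Cl₂ equivalent needed: 7.3 mg/L × 1,580,000 L = 11,530,000 mg = 11,530 g.
(a) Product at 61.6% available chlorine: 11,530 / 0.616 = 18,720 g.

(b) Volume: 1020 m³ = 1,020,000 L.
(b) [OCl⁻]/[HOCl] = 10^(pH − pKa) = 10^(7.22 − 7.53) = 0.4898; fraction as HOCl = 1/(1 + 0.4898) = 0.6712.
(b) Free chlorine required for 0.9 ppm HOCl: 0.9 / 0.6712 = 1.341 ppm.
(b) FC to add: 1.341 − 0.3 = 1.041 mg/L as Cl₂.
(b) Cl₂ equivalent: 1.041 mg/L × 1,020,000 L = 1062 g.
(b) Product at 91.0% available Cl: 1062 / 0.91 = 1167 g.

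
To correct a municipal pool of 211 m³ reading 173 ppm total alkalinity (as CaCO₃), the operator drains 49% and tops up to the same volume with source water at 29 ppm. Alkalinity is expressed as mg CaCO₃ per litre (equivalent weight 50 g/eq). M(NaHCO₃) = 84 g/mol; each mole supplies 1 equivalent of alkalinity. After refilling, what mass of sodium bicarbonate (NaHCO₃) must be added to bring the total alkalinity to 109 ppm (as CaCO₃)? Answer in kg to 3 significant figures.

Volume: 211 m³ = 211,000 L.
After draining 49% and refilling: 173 × 0.51 + 29 × 0.49 = 102.44 ppm.
Deficit to target: 109 − 102.44 = 6.56 mg/L.
As CaCO₃: 6.56 mg/L × 211,000 L = 1384 g; ÷ 50 g/eq ÷ 1 = 27.68 mol NaHCO₃.
Mass: 27.68 × 84 = 2325 g.

2.33 kg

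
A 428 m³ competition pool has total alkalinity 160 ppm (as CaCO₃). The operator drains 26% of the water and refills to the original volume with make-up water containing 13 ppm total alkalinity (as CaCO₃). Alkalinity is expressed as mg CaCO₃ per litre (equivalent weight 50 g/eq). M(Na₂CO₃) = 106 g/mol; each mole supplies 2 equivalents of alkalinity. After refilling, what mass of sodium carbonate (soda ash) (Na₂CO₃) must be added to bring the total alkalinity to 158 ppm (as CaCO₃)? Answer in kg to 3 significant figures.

16.4 kg

Volume: 428 m³ = 428,000 L.
After draining 26% and refilling: 160 × 0.74 + 13 × 0.26 = 121.78 ppm.
Deficit to target: 158 − 121.78 = 36.22 mg/L.
As CaCO₃: 36.22 mg/L × 428,000 L = 15,500 g; ÷ 50 g/eq ÷ 2 = 155 mol Na₂CO₃.
Mass: 155 × 106 = 16,430 g.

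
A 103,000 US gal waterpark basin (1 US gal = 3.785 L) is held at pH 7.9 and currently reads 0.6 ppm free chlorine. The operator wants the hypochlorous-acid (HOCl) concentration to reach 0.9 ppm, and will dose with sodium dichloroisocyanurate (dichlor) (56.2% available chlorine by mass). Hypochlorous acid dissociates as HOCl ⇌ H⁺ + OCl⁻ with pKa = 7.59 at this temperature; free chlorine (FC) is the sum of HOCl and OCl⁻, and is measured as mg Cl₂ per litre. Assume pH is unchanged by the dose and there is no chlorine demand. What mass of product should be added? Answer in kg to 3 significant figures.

1.48 kg

Volume: 103,000 US gal × 3.785 L/gal = 389,855 L.
[OCl⁻]/[HOCl] = 10^(pH − pKa) = 10^(7.9 − 7.59) = 2.042; fraction as HOCl = 1/(1 + 2.042) = 0.3288.
Free chlorine required for 0.9 ppm HOCl: 0.9 / 0.3288 = 2.738 ppm.
FC to add: 2.738 − 0.6 = 2.138 mg/L as Cl₂.
Cl₂ equivalent: 2.138 mg/L × 389,855 L = 833.3 g.
Product at 56.2% available Cl: 833.3 / 0.562 = 1483 g.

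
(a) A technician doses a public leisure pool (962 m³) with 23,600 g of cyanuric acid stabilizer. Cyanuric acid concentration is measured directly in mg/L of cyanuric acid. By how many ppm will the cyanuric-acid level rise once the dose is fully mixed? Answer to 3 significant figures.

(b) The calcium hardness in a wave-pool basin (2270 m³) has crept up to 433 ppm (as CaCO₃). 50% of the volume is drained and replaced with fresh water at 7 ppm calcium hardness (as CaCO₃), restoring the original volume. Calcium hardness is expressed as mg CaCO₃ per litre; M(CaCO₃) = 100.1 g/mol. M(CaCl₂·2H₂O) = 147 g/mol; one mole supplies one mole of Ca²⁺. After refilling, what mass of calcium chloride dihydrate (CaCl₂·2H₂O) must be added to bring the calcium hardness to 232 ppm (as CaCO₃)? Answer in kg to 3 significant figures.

(a) 24.5 ppm; (b) 40.0 kg

(a) Volume: 962 m³ = 962,000 L.
(a) Rise: 23,600 g / 962,000 L × 1000 = 24.53 mg/L.

(b) Volume: 2270 m³ = 2,270,000 L.
(b) After draining 50% and refilling: 433 × 0.50 + 7 × 0.50 = 220 ppm.
(b) Deficit to target: 232 − 220 = 12 mg/L.
(b) As CaCO₃: 12 mg/L × 2,270,000 L = 27,240 g; ÷ 100.1 = 272.1 mol Ca²⁺.
(b) Mass: 272.1 × 147 = 40,000 g.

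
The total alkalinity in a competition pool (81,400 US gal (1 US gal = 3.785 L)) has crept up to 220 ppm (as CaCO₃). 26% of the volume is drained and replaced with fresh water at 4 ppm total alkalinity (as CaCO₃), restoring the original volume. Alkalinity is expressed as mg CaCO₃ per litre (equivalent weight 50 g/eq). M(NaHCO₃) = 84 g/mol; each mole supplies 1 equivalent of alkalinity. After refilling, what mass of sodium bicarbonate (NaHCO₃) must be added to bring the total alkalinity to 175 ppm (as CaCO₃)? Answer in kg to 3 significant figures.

Volume: 81,400 US gal × 3.785 L/gal = 308,099 L.
After draining 26% and refilling: 220 × 0.74 + 4 × 0.26 = 163.84 ppm.
Deficit to target: 175 − 163.84 = 11.16 mg/L.
As CaCO₃: 11.16 mg/L × 308,099 L = 3438 g; ÷ 50 g/eq ÷ 1 = 68.77 mol NaHCO₃.
Mass: 68.77 × 84 = 5776 g.

5.78 kg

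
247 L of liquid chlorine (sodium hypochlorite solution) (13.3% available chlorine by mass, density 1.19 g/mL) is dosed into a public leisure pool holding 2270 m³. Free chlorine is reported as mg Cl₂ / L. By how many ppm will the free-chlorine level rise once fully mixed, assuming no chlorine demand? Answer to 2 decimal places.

17.22 ppm

Volume: 2270 m³ = 2,270,000 L.
Mass of solution: 247 L × 1000 mL/L × 1.19 g/mL = 293,900 g.
Available chlorine delivered: 293,900 g × 0.133 = 39,090 g as Cl₂.
Concentration rise: 39,090 g / 2,270,000 L = 17.22 mg/L = 17.22 ppm.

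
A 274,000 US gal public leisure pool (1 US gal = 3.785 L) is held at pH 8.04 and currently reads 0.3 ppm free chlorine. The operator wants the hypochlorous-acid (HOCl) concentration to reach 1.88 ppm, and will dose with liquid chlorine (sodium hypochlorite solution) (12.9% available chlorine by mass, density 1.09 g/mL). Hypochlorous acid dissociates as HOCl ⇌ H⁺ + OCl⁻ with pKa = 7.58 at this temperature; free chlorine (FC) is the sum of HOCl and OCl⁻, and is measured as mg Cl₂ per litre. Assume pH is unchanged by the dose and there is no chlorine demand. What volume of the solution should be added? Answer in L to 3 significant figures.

Volume: 274,000 US gal × 3.785 L/gal = 1,037,090 L.
[OCl⁻]/[HOCl] = 10^(pH − pKa) = 10^(8.04 − 7.58) = 2.884; fraction as HOCl = 1/(1 + 2.884) = 0.2575.
Free chlorine required for 1.88 ppm HOCl: 1.88 / 0.2575 = 7.302 ppm.
FC to add: 7.302 − 0.3 = 7.002 mg/L as Cl₂.
Cl₂ equivalent: 7.002 mg/L × 1,037,090 L = 7262 g.
Product at 12.9% available Cl: 7262 / 0.129 = 56,290 g.
Volume: 56,290 g ÷ 1.09 g/mL = 51,640 mL.

51.6 L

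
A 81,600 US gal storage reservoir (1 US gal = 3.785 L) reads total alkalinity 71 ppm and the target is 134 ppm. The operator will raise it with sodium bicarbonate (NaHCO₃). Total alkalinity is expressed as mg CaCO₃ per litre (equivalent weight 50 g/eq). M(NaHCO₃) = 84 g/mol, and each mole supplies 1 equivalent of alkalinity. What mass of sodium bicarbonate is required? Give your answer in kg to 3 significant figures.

32.7 kg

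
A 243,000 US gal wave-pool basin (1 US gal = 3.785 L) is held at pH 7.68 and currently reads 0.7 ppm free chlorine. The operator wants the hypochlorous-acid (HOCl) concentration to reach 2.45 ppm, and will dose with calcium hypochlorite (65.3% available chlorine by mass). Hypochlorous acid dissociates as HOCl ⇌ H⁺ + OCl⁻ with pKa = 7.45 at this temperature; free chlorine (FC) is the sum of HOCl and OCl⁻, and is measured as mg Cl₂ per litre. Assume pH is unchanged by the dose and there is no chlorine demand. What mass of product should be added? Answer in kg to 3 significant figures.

Volume: 243,000 US gal × 3.785 L/gal = 919,755 L.
[OCl⁻]/[HOCl] = 10^(pH − pKa) = 10^(7.68 − 7.45) = 1.698; fraction as HOCl = 1/(1 + 1.698) = 0.3706.
Free chlorine required for 2.45 ppm HOCl: 2.45 / 0.3706 = 6.611 ppm.
FC to add: 6.611 − 0.7 = 5.911 mg/L as Cl₂.
Cl₂ equivalent: 5.911 mg/L × 919,755 L = 5436 g.
Product at 65.3% available Cl: 5436 / 0.653 = 8325 g.

8.33 kg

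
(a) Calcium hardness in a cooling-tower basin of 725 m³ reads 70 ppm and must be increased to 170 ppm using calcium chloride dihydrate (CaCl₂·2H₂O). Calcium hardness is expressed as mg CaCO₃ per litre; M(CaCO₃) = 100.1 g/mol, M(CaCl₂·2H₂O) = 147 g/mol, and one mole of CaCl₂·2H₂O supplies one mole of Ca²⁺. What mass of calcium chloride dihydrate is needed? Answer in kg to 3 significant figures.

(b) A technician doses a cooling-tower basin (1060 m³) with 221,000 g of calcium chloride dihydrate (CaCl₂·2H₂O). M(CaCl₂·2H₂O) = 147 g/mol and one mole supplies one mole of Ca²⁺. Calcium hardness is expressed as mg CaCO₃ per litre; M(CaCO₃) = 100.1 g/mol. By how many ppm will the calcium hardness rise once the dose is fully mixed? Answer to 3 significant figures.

(a) 106 kg; (b) 142 ppm

(a) Volume: 725 m³ = 725,000 L.
(a) Hardness to add: (170 − 70) = 100 mg/L as CaCO₃ × 725,000 L = 72,500 g as CaCO₃.
(a) Moles of Ca²⁺ (1 mol Ca²⁺ ≡ 1 mol CaCO₃): 72,500 / 100.1 g/mol = 724.3 mol.
(a) Mass of CaCl₂·2H₂O: 724.3 × 147 = 106,500 g.

(b) Volume: 1060 m³ = 1,060,000 L.
(b) Moles of Ca²⁺: 221,000 g ÷ 147 g/mol = 1503 mol.
(b) As CaCO₃: 1503 mol × 100.1 g/mol = 150,500 g.
(b) Rise: 150,500 g / 1,060,000 L × 1000 = 142 mg/L.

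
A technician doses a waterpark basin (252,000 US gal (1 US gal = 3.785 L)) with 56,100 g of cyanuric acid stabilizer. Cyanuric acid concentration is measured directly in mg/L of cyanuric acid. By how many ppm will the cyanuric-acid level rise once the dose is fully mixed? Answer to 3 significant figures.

Volume: 252,000 US gal × 3.785 L/gal = 953,820 L.
Rise: 56,100 g / 953,820 L × 1000 = 58.82 mg/L.

58.8 ppm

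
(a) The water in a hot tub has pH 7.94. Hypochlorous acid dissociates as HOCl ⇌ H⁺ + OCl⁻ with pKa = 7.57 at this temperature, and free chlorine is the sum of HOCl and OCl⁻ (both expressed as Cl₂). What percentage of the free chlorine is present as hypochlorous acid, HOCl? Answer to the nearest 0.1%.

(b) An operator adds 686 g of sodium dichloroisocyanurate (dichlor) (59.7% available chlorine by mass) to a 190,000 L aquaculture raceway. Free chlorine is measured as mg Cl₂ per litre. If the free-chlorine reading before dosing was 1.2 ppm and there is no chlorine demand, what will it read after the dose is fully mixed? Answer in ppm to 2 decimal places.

(a) 29.9%; (b) 3.36 ppm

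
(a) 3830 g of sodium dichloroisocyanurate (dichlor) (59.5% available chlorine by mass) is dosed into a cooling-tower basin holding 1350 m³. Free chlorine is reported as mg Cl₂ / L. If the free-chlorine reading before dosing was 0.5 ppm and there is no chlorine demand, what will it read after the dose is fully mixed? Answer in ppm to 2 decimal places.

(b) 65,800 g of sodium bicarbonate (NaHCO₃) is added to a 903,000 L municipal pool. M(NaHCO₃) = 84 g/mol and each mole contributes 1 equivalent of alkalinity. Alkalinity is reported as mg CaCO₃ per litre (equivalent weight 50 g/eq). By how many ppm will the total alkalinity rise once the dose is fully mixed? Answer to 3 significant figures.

(a) 2.19 ppm; (b) 43.4 ppm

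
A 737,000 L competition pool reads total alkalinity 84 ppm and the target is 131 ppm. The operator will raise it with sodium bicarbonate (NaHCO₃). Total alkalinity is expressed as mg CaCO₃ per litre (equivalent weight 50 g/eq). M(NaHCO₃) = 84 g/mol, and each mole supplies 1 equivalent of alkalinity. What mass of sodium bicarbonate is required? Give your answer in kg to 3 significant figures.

Alkalinity to add: (131 − 84) = 47 mg/L as CaCO₃ × 737,000 L = 34,640 g as CaCO₃.
Equivalents: 34,640 g ÷ 50 g/eq = 692.8 eq.
NaHCO₃ supplies 1 eq per mole → 692.8 mol.
Mass: 692.8 mol × 84 g/mol = 58,190 g.

58.2 kg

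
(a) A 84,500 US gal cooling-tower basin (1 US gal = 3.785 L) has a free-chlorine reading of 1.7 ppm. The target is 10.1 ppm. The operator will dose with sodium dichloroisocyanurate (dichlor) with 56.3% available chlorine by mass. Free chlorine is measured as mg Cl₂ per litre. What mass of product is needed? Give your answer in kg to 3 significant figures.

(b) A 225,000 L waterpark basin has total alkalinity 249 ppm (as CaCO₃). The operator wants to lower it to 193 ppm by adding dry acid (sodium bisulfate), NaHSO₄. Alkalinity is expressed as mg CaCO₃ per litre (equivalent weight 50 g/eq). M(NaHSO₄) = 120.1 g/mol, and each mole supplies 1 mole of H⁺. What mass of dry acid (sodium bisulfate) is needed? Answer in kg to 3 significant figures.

(a) Volume: 84,500 US gal × 3.785 L/gal = 319,832 L.
(a) Chlorine deficit: 10.1 − 1.7 = 8.4 ppm = 8.4 mg/L as Cl₂.
(a) Cl₂ equivalent needed: 8.4 mg/L × 319,832 L = 2,687,000 mg = 2687 g.
(a) Product at 56.3% available chlorine: 2687 / 0.563 = 4772 g.

(b) Alkalinity to neutralize: (249 − 193) = 56 mg/L as CaCO₃ × 225,000 L = 12,600 g as CaCO₃.
(b) Equivalents of H⁺ required: 12,600 ÷ 50 g/eq = 252 eq = 252 mol NaHSO₄.
(b) Mass of NaHSO₄: 252 × 120.1 = 30,270 g.

(a) 4.77 kg; (b) 30.3 kg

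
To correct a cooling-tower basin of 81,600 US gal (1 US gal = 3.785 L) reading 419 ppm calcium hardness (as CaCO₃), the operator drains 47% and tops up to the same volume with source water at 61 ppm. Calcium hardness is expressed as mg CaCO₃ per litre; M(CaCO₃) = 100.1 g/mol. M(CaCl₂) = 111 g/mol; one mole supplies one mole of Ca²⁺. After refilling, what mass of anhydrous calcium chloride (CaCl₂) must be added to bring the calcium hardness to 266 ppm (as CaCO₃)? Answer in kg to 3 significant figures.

5.23 kg

Volume: 81,600 US gal × 3.785 L/gal = 308,856 L.
After draining 47% and refilling: 419 × 0.53 + 61 × 0.47 = 250.74 ppm.
Deficit to target: 266 − 250.74 = 15.26 mg/L.
As CaCO₃: 15.26 mg/L × 308,856 L = 4713 g; ÷ 100.1 = 47.08 mol Ca²⁺.
Mass: 47.08 × 111 = 5226 g.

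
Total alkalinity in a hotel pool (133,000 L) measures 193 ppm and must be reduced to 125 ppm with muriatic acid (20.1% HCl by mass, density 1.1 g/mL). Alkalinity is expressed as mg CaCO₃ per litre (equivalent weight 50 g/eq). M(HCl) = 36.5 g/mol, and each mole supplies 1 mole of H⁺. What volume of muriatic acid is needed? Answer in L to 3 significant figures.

29.9 L

Alkalinity to neutralize: (193 − 125) = 68 mg/L as CaCO₃ × 133,000 L = 9044 g as CaCO₃.
Equivalents of H⁺ required: 9044 ÷ 50 g/eq = 180.9 eq = 180.9 mol HCl.
Mass of HCl: 180.9 × 36.5 = 6602 g.
Mass of 20.1% solution: 6602 / 0.201 = 32,850 g.
Volume: 32,850 g ÷ 1.1 g/mL = 29,860 mL.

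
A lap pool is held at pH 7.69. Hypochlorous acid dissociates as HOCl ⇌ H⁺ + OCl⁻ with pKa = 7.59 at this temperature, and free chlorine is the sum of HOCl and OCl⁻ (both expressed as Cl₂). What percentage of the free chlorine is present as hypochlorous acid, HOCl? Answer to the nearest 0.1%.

[OCl⁻]/[HOCl] = 10^(pH − pKa) = 10^(7.69 − 7.59) = 10^0.10 = 1.259.
Fraction as HOCl = 1 / (1 + 1.259) = 0.4427.

44.3%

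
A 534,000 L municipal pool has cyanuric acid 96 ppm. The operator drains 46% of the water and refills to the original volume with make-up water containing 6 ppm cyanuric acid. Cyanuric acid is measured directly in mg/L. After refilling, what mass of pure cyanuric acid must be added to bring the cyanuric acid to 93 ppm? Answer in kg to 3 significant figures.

After draining 46% and refilling: 96 × 0.54 + 6 × 0.46 = 54.6 ppm.
Deficit to target: 93 − 54.6 = 38.4 mg/L.
Mass: 38.4 mg/L × 534,000 L = 20,510 g cyanuric acid.

20.5 kg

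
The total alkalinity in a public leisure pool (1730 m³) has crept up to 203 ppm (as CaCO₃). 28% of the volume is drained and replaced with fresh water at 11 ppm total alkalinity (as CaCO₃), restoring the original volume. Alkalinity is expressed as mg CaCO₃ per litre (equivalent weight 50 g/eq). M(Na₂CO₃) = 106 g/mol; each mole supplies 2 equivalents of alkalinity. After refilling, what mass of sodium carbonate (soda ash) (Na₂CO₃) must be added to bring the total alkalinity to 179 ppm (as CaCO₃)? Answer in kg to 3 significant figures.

54.6 kg

Volume: 1730 m³ = 1,730,000 L.
After draining 28% and refilling: 203 × 0.72 + 11 × 0.28 = 149.24 ppm.
Deficit to target: 179 − 149.24 = 29.76 mg/L.
As CaCO₃: 29.76 mg/L × 1,730,000 L = 51,480 g; ÷ 50 g/eq ÷ 2 = 514.8 mol Na₂CO₃.
Mass: 514.8 × 106 = 54,570 g.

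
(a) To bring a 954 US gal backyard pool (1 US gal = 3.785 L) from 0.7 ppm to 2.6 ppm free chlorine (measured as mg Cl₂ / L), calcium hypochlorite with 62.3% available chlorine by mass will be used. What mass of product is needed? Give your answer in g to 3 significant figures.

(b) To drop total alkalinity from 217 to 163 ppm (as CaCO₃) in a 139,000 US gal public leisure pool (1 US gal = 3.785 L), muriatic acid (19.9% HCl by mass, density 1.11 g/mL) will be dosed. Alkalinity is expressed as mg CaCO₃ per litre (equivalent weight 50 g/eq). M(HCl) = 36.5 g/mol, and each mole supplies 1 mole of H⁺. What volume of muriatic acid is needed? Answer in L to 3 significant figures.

(a) 11.0 g; (b) 93.9 L

(a) Volume: 954 US gal × 3.785 L/gal = 3,611 L.
(a) Chlorine deficit: 2.6 − 0.7 = 1.9 ppm = 1.9 mg/L as Cl₂.
(a) Cl₂ equivalent needed: 1.9 mg/L × 3,611 L = 6861 mg = 6.861 g.
(a) Product at 62.3% available chlorine: 6.861 / 0.623 = 11.01 g.

(b) Volume: 139,000 US gal × 3.785 L/gal = 526,115 L.
(b) Alkalinity to neutralize: (217 − 163) = 54 mg/L as CaCO₃ × 526,115 L = 28,410 g as CaCO₃.
(b) Equivalents of H⁺ required: 28,410 ÷ 50 g/eq = 568.2 eq = 568.2 mol HCl.
(b) Mass of HCl: 568.2 × 36.5 = 20,740 g.
(b) Mass of 19.9% solution: 20,740 / 0.199 = 104,200 g.
(b) Volume: 104,200 g ÷ 1.11 g/mL = 93,890 mL.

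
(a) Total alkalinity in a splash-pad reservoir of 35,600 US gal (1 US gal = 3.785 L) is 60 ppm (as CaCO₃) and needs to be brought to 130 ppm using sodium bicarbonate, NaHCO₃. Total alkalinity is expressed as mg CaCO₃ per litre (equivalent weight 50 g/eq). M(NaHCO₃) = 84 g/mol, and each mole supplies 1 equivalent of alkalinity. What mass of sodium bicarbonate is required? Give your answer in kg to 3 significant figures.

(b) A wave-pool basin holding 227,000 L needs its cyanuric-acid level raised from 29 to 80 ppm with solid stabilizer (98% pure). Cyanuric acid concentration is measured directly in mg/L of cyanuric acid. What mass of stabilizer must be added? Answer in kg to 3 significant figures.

(a) 15.8 kg; (b) 11.8 kg

(a) Volume: 35,600 US gal × 3.785 L/gal = 134,746 L.
(a) Alkalinity to add: (130 − 60) = 70 mg/L as CaCO₃ × 134,746 L = 9432 g as CaCO₃.
(a) Equivalents: 9432 g ÷ 50 g/eq = 188.6 eq.
(a) NaHCO₃ supplies 1 eq per mole → 188.6 mol.
(a) Mass: 188.6 mol × 84 g/mol = 15,850 g.

(b) CYA to add: (80 − 29) = 51 mg/L × 227,000 L = 11,580 g cyanuric acid.
(b) At 98% purity: 11,580 / 0.98 = 11,810 g product.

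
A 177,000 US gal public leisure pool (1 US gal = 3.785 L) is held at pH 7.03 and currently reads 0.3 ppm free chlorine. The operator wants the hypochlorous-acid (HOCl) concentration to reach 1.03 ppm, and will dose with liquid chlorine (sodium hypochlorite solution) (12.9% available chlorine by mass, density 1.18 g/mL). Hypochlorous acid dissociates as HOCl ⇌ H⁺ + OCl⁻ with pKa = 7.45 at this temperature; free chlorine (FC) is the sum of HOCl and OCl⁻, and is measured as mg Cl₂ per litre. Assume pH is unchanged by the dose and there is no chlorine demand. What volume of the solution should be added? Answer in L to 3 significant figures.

Volume: 177,000 US gal × 3.785 L/gal = 669,945 L.
[OCl⁻]/[HOCl] = 10^(pH − pKa) = 10^(7.03 − 7.45) = 0.3802; fraction as HOCl = 1/(1 + 0.3802) = 0.7245.
Free chlorine required for 1.03 ppm HOCl: 1.03 / 0.7245 = 1.422 ppm.
FC to add: 1.422 − 0.3 = 1.122 mg/L as Cl₂.
Cl₂ equivalent: 1.122 mg/L × 669,945 L = 751.4 g.
Product at 12.9% available Cl: 751.4 / 0.129 = 5825 g.
Volume: 5825 g ÷ 1.18 g/mL = 4936 mL.

4.94 L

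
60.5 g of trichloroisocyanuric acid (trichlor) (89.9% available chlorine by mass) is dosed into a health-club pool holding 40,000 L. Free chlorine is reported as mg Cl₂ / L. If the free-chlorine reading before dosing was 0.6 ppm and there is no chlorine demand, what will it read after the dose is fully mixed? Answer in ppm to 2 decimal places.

1.96 ppm

Available chlorine delivered: 60.5 g × 0.899 = 54.39 g as Cl₂.
Concentration rise: 54.39 g / 40,000 L = 1.36 mg/L = 1.36 ppm.
Final FC: 0.6 + 1.36 = 1.96 ppm.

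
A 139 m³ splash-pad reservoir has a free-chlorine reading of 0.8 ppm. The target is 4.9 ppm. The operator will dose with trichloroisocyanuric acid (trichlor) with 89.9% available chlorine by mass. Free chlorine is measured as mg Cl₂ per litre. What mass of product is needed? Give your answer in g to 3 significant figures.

634 g

Volume: 139 m³ = 139,000 L.
Chlorine deficit: 4.9 − 0.8 = 4.1 ppm = 4.1 mg/L as Cl₂.
Cl₂ equivalent needed: 4.1 mg/L × 139,000 L = 569,900 mg = 569.9 g.
Product at 89.9% available chlorine: 569.9 / 0.899 = 633.9 g.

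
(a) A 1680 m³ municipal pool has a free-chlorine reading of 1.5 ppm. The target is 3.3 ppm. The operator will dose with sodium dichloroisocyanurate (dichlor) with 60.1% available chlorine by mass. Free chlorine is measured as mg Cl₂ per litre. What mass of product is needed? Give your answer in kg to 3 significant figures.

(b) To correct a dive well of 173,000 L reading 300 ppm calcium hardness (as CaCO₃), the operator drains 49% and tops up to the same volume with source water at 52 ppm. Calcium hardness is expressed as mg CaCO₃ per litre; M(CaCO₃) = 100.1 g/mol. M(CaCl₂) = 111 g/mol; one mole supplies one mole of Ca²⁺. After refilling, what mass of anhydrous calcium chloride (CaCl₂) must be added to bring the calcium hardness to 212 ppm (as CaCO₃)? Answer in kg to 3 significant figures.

(a) 5.03 kg; (b) 6.43 kg

(a) Volume: 1680 m³ = 1,680,000 L.
(a) Chlorine deficit: 3.3 − 1.5 = 1.8 ppm = 1.8 mg/L as Cl₂.
(a) Cl₂ equivalent needed: 1.8 mg/L × 1,680,000 L = 3,024,000 mg = 3024 g.
(a) Product at 60.1% available chlorine: 3024 / 0.601 = 5032 g.

(b) After draining 49% and refilling: 300 × 0.51 + 52 × 0.49 = 178.48 ppm.
(b) Deficit to target: 212 − 178.48 = 33.52 mg/L.
(b) As CaCO₃: 33.52 mg/L × 173,000 L = 5799 g; ÷ 100.1 = 57.93 mol Ca²⁺.
(b) Mass: 57.93 × 111 = 6430 g.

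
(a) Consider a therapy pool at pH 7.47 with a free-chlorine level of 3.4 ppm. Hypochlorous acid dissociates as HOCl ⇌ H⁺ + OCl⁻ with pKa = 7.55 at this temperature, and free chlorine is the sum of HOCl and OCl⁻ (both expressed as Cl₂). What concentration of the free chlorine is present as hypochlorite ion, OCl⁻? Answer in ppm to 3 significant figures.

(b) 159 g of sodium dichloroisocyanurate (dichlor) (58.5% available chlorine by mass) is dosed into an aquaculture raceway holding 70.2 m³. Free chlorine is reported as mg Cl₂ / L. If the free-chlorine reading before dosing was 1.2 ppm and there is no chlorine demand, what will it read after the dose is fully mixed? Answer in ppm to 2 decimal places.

(a) [OCl⁻]/[HOCl] = 10^(pH − pKa) = 10^(7.47 − 7.55) = 10^-0.08 = 0.8318.
(a) Fraction as HOCl = 1 / (1 + 0.8318) = 0.5459.
(a) OCl⁻ = (1 − 0.5459) × 3.4 ppm = 1.544 ppm.

(b) Volume: 70.2 m³ = 70,200 L.
(b) Available chlorine delivered: 159 g × 0.585 = 93.02 g as Cl₂.
(b) Concentration rise: 93.02 g / 70,200 L = 1.325 mg/L = 1.32 ppm.
(b) Final FC: 1.2 + 1.32 = 2.52 ppm.

(a) 1.54 ppm; (b) 2.52 ppm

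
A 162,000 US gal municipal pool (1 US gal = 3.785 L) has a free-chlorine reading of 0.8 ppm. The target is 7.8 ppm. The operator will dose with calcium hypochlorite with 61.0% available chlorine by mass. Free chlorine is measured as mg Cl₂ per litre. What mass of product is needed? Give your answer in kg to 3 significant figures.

7.04 kg

Volume: 162,000 US gal × 3.785 L/gal = 613,170 L.
Chlorine deficit: 7.8 − 0.8 = 7 ppm = 7 mg/L as Cl₂.
Cl₂ equivalent needed: 7 mg/L × 613,170 L = 4,292,000 mg = 4292 g.
Product at 61.0% available chlorine: 4292 / 0.61 = 7036 g.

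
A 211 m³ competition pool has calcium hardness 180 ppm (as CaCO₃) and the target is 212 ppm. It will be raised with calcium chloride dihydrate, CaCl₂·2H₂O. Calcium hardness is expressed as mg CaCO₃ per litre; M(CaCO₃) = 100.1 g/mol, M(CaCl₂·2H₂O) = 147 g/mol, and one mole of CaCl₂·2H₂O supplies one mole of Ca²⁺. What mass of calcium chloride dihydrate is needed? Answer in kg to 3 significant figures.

9.92 kg

Volume: 211 m³ = 211,000 L.
Hardness to add: (212 − 180) = 32 mg/L as CaCO₃ × 211,000 L = 6752 g as CaCO₃.
Moles of Ca²⁺ (1 mol Ca²⁺ ≡ 1 mol CaCO₃): 6752 / 100.1 g/mol = 67.45 mol.
Mass of CaCl₂·2H₂O: 67.45 × 147 = 9916 g.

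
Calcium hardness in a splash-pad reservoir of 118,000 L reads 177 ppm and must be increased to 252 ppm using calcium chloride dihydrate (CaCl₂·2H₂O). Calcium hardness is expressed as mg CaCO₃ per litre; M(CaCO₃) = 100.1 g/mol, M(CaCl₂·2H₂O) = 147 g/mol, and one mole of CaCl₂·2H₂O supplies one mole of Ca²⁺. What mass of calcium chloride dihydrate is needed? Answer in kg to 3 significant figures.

13.0 kg

Hardness to add: (252 − 177) = 75 mg/L as CaCO₃ × 118,000 L = 8850 g as CaCO₃.
Moles of Ca²⁺ (1 mol Ca²⁺ ≡ 1 mol CaCO₃): 8850 / 100.1 g/mol = 88.41 mol.
Mass of CaCl₂·2H₂O: 88.41 × 147 = 13,000 g.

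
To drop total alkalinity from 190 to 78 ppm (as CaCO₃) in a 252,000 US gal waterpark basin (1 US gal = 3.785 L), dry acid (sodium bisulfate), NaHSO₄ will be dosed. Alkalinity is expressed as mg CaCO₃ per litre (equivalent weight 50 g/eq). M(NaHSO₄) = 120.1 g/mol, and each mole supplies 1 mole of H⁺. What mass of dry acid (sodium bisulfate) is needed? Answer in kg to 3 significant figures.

257 kg

Volume: 252,000 US gal × 3.785 L/gal = 953,820 L.
Alkalinity to neutralize: (190 − 78) = 112 mg/L as CaCO₃ × 953,820 L = 106,800 g as CaCO₃.
Equivalents of H⁺ required: 106,800 ÷ 50 g/eq = 2137 eq = 2137 mol NaHSO₄.
Mass of NaHSO₄: 2137 × 120.1 = 256,600 g.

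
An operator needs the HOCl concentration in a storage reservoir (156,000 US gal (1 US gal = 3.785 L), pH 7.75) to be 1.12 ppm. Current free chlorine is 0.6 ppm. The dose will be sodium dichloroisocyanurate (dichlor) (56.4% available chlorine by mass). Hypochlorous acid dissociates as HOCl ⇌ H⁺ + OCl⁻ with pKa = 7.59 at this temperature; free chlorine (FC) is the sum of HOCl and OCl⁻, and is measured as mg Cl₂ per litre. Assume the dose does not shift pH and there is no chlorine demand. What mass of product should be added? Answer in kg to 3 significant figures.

Volume: 156,000 US gal × 3.785 L/gal = 590,460 L.
[OCl⁻]/[HOCl] = 10^(pH − pKa) = 10^(7.75 − 7.59) = 1.445; fraction as HOCl = 1/(1 + 1.445) = 0.4089.
Free chlorine required for 1.12 ppm HOCl: 1.12 / 0.4089 = 2.739 ppm.
FC to add: 2.739 − 0.6 = 2.139 mg/L as Cl₂.
Cl₂ equivalent: 2.139 mg/L × 590,460 L = 1263 g.
Product at 56.4% available Cl: 1263 / 0.564 = 2239 g.

2.24 kg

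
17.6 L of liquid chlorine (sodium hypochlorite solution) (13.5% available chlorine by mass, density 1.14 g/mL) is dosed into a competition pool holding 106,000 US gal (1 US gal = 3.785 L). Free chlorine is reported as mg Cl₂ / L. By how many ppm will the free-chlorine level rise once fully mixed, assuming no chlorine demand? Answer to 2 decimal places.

6.75 ppm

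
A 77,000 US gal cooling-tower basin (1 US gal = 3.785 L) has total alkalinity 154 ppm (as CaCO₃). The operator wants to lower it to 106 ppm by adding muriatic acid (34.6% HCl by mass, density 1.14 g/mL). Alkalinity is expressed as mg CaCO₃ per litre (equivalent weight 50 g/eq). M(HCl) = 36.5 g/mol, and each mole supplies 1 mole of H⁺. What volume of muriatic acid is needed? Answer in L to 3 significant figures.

25.9 L

Volume: 77,000 US gal × 3.785 L/gal = 291,445 L.
Alkalinity to neutralize: (154 − 106) = 48 mg/L as CaCO₃ × 291,445 L = 13,990 g as CaCO₃.
Equivalents of H⁺ required: 13,990 ÷ 50 g/eq = 279.8 eq = 279.8 mol HCl.
Mass of HCl: 279.8 × 36.5 = 10,210 g.
Mass of 34.6% solution: 10,210 / 0.346 = 29,520 g.
Volume: 29,520 g ÷ 1.14 g/mL = 25,890 mL.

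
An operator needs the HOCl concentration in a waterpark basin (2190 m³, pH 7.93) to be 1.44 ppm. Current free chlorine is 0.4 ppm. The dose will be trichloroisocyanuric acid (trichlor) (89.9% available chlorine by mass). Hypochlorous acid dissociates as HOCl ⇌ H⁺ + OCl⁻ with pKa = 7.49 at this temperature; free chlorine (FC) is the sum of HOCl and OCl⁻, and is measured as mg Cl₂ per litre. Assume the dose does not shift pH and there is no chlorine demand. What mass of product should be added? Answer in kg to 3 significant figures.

12.2 kg

Volume: 2190 m³ = 2,190,000 L.
[OCl⁻]/[HOCl] = 10^(pH − pKa) = 10^(7.93 − 7.49) = 2.754; fraction as HOCl = 1/(1 + 2.754) = 0.2664.
Free chlorine required for 1.44 ppm HOCl: 1.44 / 0.2664 = 5.406 ppm.
FC to add: 5.406 − 0.4 = 5.006 mg/L as Cl₂.
Cl₂ equivalent: 5.006 mg/L × 2,190,000 L = 10,960 g.
Product at 89.9% available Cl: 10,960 / 0.899 = 12,200 g.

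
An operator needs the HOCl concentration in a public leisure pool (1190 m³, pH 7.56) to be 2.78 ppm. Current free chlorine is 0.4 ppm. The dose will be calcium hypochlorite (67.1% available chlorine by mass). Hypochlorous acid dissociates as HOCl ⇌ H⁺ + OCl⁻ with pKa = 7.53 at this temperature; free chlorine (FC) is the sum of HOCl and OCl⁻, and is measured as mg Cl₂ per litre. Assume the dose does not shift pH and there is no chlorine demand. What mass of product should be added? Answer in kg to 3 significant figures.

Volume: 1190 m³ = 1,190,000 L.
[OCl⁻]/[HOCl] = 10^(pH − pKa) = 10^(7.56 − 7.53) = 1.072; fraction as HOCl = 1/(1 + 1.072) = 0.4827.
Free chlorine required for 2.78 ppm HOCl: 2.78 / 0.4827 = 5.759 ppm.
FC to add: 5.759 − 0.4 = 5.359 mg/L as Cl₂.
Cl₂ equivalent: 5.359 mg/L × 1,190,000 L = 6377 g.
Product at 67.1% available Cl: 6377 / 0.671 = 9504 g.

9.50 kg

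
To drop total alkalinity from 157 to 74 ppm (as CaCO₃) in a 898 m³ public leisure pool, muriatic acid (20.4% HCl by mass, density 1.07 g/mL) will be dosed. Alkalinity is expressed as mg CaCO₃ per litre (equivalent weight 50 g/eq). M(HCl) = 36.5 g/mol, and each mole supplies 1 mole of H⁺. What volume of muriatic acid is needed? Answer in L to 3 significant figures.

249 L

Volume: 898 m³ = 898,000 L.
Alkalinity to neutralize: (157 − 74) = 83 mg/L as CaCO₃ × 898,000 L = 74,530 g as CaCO₃.
Equivalents of H⁺ required: 74,530 ÷ 50 g/eq = 1491 eq = 1491 mol HCl.
Mass of HCl: 1491 × 36.5 = 54,410 g.
Mass of 20.4% solution: 54,410 / 0.204 = 266,700 g.
Volume: 266,700 g ÷ 1.07 g/mL = 249,300 mL.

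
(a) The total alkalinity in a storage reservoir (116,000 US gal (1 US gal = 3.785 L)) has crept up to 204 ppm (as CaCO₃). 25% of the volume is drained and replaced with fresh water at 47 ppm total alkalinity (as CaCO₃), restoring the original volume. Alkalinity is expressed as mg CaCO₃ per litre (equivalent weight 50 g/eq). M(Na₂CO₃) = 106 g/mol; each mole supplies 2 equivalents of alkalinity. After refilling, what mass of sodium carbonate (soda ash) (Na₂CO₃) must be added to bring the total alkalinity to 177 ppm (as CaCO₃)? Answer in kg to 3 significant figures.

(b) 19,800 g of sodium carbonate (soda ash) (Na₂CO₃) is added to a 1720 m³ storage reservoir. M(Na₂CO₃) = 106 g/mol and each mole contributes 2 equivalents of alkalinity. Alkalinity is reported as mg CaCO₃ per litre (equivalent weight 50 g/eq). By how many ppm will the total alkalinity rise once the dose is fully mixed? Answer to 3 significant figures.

(a) 5.70 kg; (b) 10.9 ppm

(a) Volume: 116,000 US gal × 3.785 L/gal = 439,060 L.
(a) After draining 25% and refilling: 204 × 0.75 + 47 × 0.25 = 164.75 ppm.
(a) Deficit to target: 177 − 164.75 = 12.25 mg/L.
(a) As CaCO₃: 12.25 mg/L × 439,060 L = 5378 g; ÷ 50 g/eq ÷ 2 = 53.78 mol Na₂CO₃.
(a) Mass: 53.78 × 106 = 5701 g.

(b) Volume: 1720 m³ = 1,720,000 L.
(b) Moles of Na₂CO₃: 19,800 g ÷ 106 g/mol = 186.8 mol → 373.6 eq of alkalinity.
(b) As CaCO₃: 373.6 eq × 50 g/eq = 18,680 g.
(b) Rise: 18,680 g / 1,720,000 L × 1000 = 10.86 mg/L.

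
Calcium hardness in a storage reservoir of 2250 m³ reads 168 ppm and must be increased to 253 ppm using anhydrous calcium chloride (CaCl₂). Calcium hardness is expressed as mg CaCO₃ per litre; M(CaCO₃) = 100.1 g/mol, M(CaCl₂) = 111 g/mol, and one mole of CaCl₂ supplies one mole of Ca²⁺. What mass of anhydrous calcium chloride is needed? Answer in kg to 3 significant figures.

Volume: 2250 m³ = 2,250,000 L.
Hardness to add: (253 − 168) = 85 mg/L as CaCO₃ × 2,250,000 L = 191,200 g as CaCO₃.
Moles of Ca²⁺ (1 mol Ca²⁺ ≡ 1 mol CaCO₃): 191,200 / 100.1 g/mol = 1911 mol.
Mass of CaCl₂: 1911 × 111 = 212,100 g.

212 kg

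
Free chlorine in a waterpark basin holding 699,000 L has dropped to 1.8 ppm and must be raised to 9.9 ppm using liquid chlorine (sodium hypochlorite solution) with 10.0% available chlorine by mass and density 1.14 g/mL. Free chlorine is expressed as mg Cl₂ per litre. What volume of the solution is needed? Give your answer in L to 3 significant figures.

Chlorine deficit: 9.9 − 1.8 = 8.1 ppm = 8.1 mg/L as Cl₂.
Cl₂ equivalent needed: 8.1 mg/L × 699,000 L = 5,662,000 mg = 5662 g.
Product at 10.0% available chlorine: 5662 / 0.1 = 56,620 g.
Volume at density 1.14 g/mL: 56,620 g ÷ 1.14 g/mL = 49,670 mL.

49.7 L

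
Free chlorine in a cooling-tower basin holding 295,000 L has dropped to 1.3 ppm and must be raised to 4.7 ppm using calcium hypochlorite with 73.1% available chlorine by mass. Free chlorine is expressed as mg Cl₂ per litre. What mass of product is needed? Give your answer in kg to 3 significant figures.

Chlorine deficit: 4.7 − 1.3 = 3.4 ppm = 3.4 mg/L as Cl₂.
Cl₂ equivalent needed: 3.4 mg/L × 295,000 L = 1,003,000 mg = 1003 g.
Product at 73.1% available chlorine: 1003 / 0.731 = 1372 g.

1.37 kg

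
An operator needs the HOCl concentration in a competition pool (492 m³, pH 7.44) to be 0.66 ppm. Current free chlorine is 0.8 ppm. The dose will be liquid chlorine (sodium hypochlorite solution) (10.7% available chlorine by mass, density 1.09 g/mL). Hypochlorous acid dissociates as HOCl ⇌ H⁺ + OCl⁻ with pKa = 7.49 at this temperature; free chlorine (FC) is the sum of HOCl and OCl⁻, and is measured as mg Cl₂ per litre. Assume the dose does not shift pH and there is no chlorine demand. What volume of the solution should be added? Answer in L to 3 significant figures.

Volume: 492 m³ = 492,000 L.
[OCl⁻]/[HOCl] = 10^(pH − pKa) = 10^(7.44 − 7.49) = 0.8913; fraction as HOCl = 1/(1 + 0.8913) = 0.5288.
Free chlorine required for 0.66 ppm HOCl: 0.66 / 0.5288 = 1.248 ppm.
FC to add: 1.248 − 0.8 = 0.4482 mg/L as Cl₂.
Cl₂ equivalent: 0.4482 mg/L × 492,000 L = 220.5 g.
Product at 10.7% available Cl: 220.5 / 0.107 = 2061 g.
Volume: 2061 g ÷ 1.09 g/mL = 1891 mL.

1.89 L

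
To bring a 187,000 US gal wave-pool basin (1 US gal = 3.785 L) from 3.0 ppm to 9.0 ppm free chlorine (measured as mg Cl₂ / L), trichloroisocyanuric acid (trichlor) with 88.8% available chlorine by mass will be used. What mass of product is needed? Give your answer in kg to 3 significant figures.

Volume: 187,000 US gal × 3.785 L/gal = 707,795 L.
Chlorine deficit: 9.0 − 3.0 = 6 ppm = 6 mg/L as Cl₂.
Cl₂ equivalent needed: 6 mg/L × 707,795 L = 4,247,000 mg = 4247 g.
Product at 88.8% available chlorine: 4247 / 0.888 = 4782 g.

4.78 kg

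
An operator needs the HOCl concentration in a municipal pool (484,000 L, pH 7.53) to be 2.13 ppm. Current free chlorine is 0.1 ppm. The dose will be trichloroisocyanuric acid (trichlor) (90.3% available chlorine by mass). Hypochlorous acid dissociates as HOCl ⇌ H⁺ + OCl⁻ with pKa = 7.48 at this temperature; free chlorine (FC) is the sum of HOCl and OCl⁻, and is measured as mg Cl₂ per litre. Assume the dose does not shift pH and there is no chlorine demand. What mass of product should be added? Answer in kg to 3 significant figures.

[OCl⁻]/[HOCl] = 10^(pH − pKa) = 10^(7.53 − 7.48) = 1.122; fraction as HOCl = 1/(1 + 1.122) = 0.4712.
Free chlorine required for 2.13 ppm HOCl: 2.13 / 0.4712 = 4.52 ppm.
FC to add: 4.52 − 0.1 = 4.42 mg/L as Cl₂.
Cl₂ equivalent: 4.42 mg/L × 484,000 L = 2139 g.
Product at 90.3% available Cl: 2139 / 0.903 = 2369 g.

2.37 kg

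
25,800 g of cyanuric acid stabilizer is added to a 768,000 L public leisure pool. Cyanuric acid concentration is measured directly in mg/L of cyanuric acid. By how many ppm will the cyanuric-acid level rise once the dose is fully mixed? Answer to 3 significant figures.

33.6 ppm

Rise: 25,800 g / 768,000 L × 1000 = 33.59 mg/L.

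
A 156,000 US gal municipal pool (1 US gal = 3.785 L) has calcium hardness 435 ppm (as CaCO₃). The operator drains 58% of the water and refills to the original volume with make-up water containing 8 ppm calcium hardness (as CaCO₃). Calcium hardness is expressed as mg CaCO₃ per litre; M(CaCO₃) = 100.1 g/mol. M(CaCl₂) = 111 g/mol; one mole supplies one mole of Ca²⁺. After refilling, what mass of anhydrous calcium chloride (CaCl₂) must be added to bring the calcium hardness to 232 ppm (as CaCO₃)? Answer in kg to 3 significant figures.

29.2 kg

Volume: 156,000 US gal × 3.785 L/gal = 590,460 L.
After draining 58% and refilling: 435 × 0.42 + 8 × 0.58 = 187.34 ppm.
Deficit to target: 232 − 187.34 = 44.66 mg/L.
As CaCO₃: 44.66 mg/L × 590,460 L = 26,370 g; ÷ 100.1 = 263.4 mol Ca²⁺.
Mass: 263.4 × 111 = 29,240 g.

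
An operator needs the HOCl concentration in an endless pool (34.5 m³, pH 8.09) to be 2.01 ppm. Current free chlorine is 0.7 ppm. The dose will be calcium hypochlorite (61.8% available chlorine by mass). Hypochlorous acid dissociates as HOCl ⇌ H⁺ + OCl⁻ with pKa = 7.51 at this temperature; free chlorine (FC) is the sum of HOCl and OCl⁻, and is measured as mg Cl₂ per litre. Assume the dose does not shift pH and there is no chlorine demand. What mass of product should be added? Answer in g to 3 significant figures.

500 g

Volume: 34.5 m³ = 34,500 L.
[OCl⁻]/[HOCl] = 10^(pH − pKa) = 10^(8.09 − 7.51) = 3.802; fraction as HOCl = 1/(1 + 3.802) = 0.2083.
Free chlorine required for 2.01 ppm HOCl: 2.01 / 0.2083 = 9.652 ppm.
FC to add: 9.652 − 0.7 = 8.952 mg/L as Cl₂.
Cl₂ equivalent: 8.952 mg/L × 34,500 L = 308.8 g.
Product at 61.8% available Cl: 308.8 / 0.618 = 499.7 g.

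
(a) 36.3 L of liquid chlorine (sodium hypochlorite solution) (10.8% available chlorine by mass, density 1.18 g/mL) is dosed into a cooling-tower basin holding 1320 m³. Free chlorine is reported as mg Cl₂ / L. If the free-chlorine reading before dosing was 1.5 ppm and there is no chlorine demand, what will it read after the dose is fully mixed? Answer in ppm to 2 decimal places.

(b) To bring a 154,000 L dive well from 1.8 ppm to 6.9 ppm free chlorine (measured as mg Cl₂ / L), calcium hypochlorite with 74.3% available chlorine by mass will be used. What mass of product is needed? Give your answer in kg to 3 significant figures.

(a) Volume: 1320 m³ = 1,320,000 L.
(a) Mass of solution: 36.3 L × 1000 mL/L × 1.18 g/mL = 42,830 g.
(a) Available chlorine delivered: 42,830 g × 0.108 = 4626 g as Cl₂.
(a) Concentration rise: 4626 g / 1,320,000 L = 3.505 mg/L = 3.50 ppm.
(a) Final FC: 1.5 + 3.50 = 5.00 ppm.

(b) Chlorine deficit: 6.9 − 1.8 = 5.1 ppm = 5.1 mg/L as Cl₂.
(b) Cl₂ equivalent needed: 5.1 mg/L × 154,000 L = 785,400 mg = 785.4 g.
(b) Product at 74.3% available chlorine: 785.4 / 0.743 = 1057 g.

(a) 5.00 ppm; (b) 1.06 kg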